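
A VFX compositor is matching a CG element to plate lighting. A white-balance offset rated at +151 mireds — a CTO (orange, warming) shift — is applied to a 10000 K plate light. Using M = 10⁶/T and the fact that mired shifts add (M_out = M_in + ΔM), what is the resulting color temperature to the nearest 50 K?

M_in = 10⁶/10000 = 100.00 mireds.
M_out = 100.00 + (+151) = 251.00 mireds.
T_out = 10⁶/251.00 = 3984.1 K → 4000 K.

4000 K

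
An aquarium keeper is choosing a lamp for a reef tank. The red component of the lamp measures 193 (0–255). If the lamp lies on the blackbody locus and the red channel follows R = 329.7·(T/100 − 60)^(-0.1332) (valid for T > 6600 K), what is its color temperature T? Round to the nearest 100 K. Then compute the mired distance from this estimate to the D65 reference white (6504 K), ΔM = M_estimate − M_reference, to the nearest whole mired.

-68 mireds

(t − 60)^(-0.1332) = 193/329.7 = 0.58538.
t − 60 = 0.58538^(1/-0.1332) = 0.58538^(-7.508) = 55.713, so t = 115.713.
T = 100·t = 11571 K → 11600 K to the nearest 100 K.
M_estimate = 10⁶/11600 = 86.21; M_reference = 10⁶/6504 = 153.75.
ΔM = 86.21 − 153.75 = -67.54 → -68 mireds.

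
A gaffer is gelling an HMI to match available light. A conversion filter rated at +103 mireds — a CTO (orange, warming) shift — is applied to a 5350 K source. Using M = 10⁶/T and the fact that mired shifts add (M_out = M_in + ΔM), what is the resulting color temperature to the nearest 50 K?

M_in = 10⁶/5350 = 186.92 mireds.
M_out = 186.92 + (+103) = 289.92 mireds.
T_out = 10⁶/289.92 = 3449.3 K → 3450 K.

3450 K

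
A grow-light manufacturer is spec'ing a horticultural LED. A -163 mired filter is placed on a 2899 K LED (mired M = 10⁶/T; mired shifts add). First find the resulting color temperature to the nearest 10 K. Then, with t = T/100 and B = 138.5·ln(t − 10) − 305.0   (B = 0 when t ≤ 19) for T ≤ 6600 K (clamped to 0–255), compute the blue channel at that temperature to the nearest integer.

222

M_in = 10⁶/2899 = 344.95; M_out = 344.95 + (-163) = 181.95.
T_out = 10⁶/181.95 = 5496.1 K → 5500 K; t = 55.
B = 138.5·ln(55 − 10) − 305.0 = 138.5·ln 45 − 305.0 = 138.5·3.8067 − 305.0 = 222.223.
Rounded: 222.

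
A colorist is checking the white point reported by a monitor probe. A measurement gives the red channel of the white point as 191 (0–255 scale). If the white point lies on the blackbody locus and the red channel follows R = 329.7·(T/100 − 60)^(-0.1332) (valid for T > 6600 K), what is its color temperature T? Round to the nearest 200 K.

12000 K

(t − 60)^(-0.1332) = 191/329.7 = 0.57931.
t − 60 = 0.57931^(1/-0.1332) = 0.57931^(-7.508) = 60.245, so t = 120.245.
T = 100·t = 12025 K → 12000 K to the nearest 200 K.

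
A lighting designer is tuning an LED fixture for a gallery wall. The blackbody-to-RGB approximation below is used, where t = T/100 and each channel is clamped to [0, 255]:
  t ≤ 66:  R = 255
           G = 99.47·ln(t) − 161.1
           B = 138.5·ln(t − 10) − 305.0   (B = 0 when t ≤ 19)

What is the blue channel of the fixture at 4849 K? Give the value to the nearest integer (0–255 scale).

t = 4849/100 = 48.49; the t ≤ 66 branch applies.
B = 138.5·ln(48.49 − 10) − 305.0 = 138.5·ln 38.49 − 305.0 = 138.5·3.6504 − 305.0 = 200.580.
Rounded: 201.

201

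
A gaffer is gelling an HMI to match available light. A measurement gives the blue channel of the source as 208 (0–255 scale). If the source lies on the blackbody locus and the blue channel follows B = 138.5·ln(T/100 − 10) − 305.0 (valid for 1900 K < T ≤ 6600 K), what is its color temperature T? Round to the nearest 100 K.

ln(t − 10) = (208 + 305.0) / 138.5 = 3.7040.
t − 10 = e^3.7040 = 40.608, so t = 50.608.
T = 100·t = 5061 K → 5100 K to the nearest 100 K.

5100 K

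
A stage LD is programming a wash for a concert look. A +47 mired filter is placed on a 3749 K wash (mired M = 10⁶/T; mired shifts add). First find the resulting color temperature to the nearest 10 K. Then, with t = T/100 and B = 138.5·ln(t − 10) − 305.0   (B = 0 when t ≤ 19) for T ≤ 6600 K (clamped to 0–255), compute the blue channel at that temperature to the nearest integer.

M_in = 10⁶/3749 = 266.74; M_out = 266.74 + (+47) = 313.74.
T_out = 10⁶/313.74 = 3187.4 K → 3190 K; t = 31.9.
B = 138.5·ln(31.9 − 10) − 305.0 = 138.5·ln 21.9 − 305.0 = 138.5·3.0865 − 305.0 = 122.478.
Rounded: 122.

122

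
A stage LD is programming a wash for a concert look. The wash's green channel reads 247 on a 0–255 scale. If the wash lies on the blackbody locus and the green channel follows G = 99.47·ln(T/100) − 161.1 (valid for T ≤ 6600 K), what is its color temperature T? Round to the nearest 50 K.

6050 K

ln t = (247 + 161.1) / 99.47 = 4.1027.
t = e^4.1027 = 60.506.
T = 100·t = 6051 K → 6050 K to the nearest 50 K.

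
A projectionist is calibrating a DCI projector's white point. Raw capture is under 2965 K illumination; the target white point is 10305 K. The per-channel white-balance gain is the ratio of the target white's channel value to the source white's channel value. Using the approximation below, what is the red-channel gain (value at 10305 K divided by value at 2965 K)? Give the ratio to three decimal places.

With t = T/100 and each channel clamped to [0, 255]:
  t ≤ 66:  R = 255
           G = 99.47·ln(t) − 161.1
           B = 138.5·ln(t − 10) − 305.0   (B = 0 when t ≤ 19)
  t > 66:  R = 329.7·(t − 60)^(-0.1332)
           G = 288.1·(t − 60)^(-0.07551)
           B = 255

0.783

At 2965 K (t = 29.65):
  R = 255 by definition for t ≤ 66.
At 10305 K (t = 103.05):
  R = 329.7·(103.05 − 60)^(-0.1332) = 329.7·43.05^(-0.1332) = 329.7·0.60584 = 199.744.
Gain = 199.744 / 255.000 = 0.7833 → 0.783.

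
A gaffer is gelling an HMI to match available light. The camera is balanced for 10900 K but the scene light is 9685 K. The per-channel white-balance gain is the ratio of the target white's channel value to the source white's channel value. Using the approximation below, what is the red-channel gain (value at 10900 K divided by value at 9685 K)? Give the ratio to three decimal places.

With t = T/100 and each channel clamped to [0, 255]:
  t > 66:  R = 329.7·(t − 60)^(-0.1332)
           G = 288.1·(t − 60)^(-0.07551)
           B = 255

At 9685 K (t = 96.85):
  R = 329.7·(96.85 − 60)^(-0.1332) = 329.7·36.85^(-0.1332) = 329.7·0.61852 = 203.925.
At 10900 K (t = 109):
  R = 329.7·(109 − 60)^(-0.1332) = 329.7·49^(-0.1332) = 329.7·0.59548 = 196.329.
Gain = 196.329 / 203.925 = 0.9628 → 0.963.

0.963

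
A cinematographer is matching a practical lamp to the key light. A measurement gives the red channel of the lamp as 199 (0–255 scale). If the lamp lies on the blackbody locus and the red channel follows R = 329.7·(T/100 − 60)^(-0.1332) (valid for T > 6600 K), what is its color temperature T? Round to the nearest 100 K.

10400 K

(t − 60)^(-0.1332) = 199/329.7 = 0.60358.
t − 60 = 0.60358^(1/-0.1332) = 0.60358^(-7.508) = 44.273, so t = 104.273.
T = 100·t = 10427 K → 10400 K to the nearest 100 K.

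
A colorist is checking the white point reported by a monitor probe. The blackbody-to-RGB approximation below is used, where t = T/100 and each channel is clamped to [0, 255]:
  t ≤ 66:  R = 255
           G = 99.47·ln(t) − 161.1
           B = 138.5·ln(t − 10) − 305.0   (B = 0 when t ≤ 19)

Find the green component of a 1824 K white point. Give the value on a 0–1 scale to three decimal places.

t = 1824/100 = 18.24; the t ≤ 66 branch applies.
G = 99.47·ln 18.24 − 161.1 = 99.47·2.9036 − 161.1 = 127.723.
On a 0–1 scale: 127.723/255 = 0.5009 → 0.501.

0.501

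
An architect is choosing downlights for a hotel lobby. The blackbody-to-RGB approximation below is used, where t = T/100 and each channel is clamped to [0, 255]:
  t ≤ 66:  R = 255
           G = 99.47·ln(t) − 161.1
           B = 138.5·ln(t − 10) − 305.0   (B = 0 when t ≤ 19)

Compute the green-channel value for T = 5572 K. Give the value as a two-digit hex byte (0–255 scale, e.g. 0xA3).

t = 5572/100 = 55.72; the t ≤ 66 branch applies.
G = 99.47·ln 55.72 − 161.1 = 99.47·4.0203 − 161.1 = 238.803.
Rounded: 239; in hex, 0xEF.

0xEF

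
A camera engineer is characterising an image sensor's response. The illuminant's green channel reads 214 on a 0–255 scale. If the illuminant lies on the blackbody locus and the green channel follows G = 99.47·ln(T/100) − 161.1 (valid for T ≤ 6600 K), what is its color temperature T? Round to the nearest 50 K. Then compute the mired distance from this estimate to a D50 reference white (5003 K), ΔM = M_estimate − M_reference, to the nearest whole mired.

ln t = (214 + 161.1) / 99.47 = 3.7710.
t = e^3.7710 = 43.423.
T = 100·t = 4342 K → 4350 K to the nearest 50 K.
M_estimate = 10⁶/4350 = 229.89; M_reference = 10⁶/5003 = 199.88.
ΔM = 229.89 − 199.88 = 30.00 → +30 mireds.

+30 mireds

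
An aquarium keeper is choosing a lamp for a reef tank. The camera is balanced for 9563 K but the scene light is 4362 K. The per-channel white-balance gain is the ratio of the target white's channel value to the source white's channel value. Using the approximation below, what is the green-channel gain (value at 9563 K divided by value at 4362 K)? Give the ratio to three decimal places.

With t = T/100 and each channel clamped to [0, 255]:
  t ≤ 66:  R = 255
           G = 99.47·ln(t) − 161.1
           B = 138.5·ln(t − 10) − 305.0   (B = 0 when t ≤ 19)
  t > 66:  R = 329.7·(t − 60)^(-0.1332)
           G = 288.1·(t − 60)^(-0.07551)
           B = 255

At 4362 K (t = 43.62):
  G = 99.47·ln 43.62 − 161.1 = 99.47·3.7755 − 161.1 = 214.451.
At 9563 K (t = 95.63):
  G = 288.1·(95.63 − 60)^(-0.07551) = 288.1·35.63^(-0.07551) = 288.1·0.76352 = 219.971.
Gain = 219.971 / 214.451 = 1.0257 → 1.026.

1.026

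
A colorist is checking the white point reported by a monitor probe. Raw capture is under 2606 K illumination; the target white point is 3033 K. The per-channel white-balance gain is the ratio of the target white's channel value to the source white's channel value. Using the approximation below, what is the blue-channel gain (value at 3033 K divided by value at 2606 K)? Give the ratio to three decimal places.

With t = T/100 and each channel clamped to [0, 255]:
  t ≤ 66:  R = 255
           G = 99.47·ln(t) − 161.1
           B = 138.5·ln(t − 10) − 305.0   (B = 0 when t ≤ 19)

At 2606 K (t = 26.06):
  B = 138.5·ln(26.06 − 10) − 305.0 = 138.5·ln 16.06 − 305.0 = 138.5·2.7763 − 305.0 = 79.522.
At 3033 K (t = 30.33):
  B = 138.5·ln(30.33 − 10) − 305.0 = 138.5·ln 20.33 − 305.0 = 138.5·3.0121 − 305.0 = 112.176.
Gain = 112.176 / 79.522 = 1.4106 → 1.411.

1.411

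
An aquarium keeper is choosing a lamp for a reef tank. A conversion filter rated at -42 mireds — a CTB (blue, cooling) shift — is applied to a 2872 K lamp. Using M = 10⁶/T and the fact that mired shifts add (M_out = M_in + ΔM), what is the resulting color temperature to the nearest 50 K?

3250 K

M_in = 10⁶/2872 = 348.19 mireds.
M_out = 348.19 + (-42) = 306.19 mireds.
T_out = 10⁶/306.19 = 3266.0 K → 3250 K.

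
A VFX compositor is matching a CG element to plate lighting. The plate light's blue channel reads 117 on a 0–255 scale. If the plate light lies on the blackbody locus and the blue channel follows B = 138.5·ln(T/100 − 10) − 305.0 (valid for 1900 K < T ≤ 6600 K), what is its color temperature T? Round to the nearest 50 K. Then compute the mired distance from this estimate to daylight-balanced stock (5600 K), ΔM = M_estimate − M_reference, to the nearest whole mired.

+144 mireds

ln(t − 10) = (117 + 305.0) / 138.5 = 3.0469.
t − 10 = e^3.0469 = 21.051, so t = 31.051.
T = 100·t = 3105 K → 3100 K to the nearest 50 K.
M_estimate = 10⁶/3100 = 322.58; M_reference = 10⁶/5600 = 178.57.
ΔM = 322.58 − 178.57 = 144.01 → +144 mireds.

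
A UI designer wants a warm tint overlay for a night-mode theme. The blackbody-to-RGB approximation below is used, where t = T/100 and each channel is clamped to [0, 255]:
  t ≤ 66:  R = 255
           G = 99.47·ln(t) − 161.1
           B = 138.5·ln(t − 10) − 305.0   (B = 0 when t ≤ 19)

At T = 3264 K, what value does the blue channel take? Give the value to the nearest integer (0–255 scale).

127

t = 3264/100 = 32.64; the t ≤ 66 branch applies.
B = 138.5·ln(32.64 − 10) − 305.0 = 138.5·ln 22.64 − 305.0 = 138.5·3.1197 − 305.0 = 127.081.
Rounded: 127.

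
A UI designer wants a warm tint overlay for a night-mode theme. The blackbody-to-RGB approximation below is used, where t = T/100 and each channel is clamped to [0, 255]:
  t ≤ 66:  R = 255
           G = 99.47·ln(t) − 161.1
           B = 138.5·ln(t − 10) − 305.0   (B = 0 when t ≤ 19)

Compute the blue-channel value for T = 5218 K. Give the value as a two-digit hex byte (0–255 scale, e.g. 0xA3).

0xD5

t = 5218/100 = 52.18; the t ≤ 66 branch applies.
B = 138.5·ln(52.18 − 10) − 305.0 = 138.5·ln 42.18 − 305.0 = 138.5·3.7419 − 305.0 = 213.260.
Rounded: 213; in hex, 0xD5.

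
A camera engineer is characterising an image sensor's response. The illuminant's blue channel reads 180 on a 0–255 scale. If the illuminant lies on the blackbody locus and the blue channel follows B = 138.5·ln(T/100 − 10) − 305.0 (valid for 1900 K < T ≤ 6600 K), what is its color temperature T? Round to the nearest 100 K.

ln(t − 10) = (180 + 305.0) / 138.5 = 3.5018.
t − 10 = e^3.5018 = 33.175, so t = 43.175.
T = 100·t = 4318 K → 4300 K to the nearest 100 K.

4300 K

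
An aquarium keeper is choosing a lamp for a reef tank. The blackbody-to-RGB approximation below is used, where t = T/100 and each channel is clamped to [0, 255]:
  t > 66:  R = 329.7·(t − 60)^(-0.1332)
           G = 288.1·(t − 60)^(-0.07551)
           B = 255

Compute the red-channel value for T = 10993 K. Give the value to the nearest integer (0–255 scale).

196

t = 10993/100 = 109.93; the t > 66 branch applies.
R = 329.7·(109.93 − 60)^(-0.1332) = 329.7·49.93^(-0.1332) = 329.7·0.59399 = 195.838.
Rounded: 196.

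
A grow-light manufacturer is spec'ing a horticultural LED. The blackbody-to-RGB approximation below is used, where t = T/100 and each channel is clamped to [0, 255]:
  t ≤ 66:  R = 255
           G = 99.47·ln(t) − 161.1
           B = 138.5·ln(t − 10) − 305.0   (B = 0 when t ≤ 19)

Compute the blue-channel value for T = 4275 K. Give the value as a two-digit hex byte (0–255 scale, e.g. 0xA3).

t = 4275/100 = 42.75; the t ≤ 66 branch applies.
B = 138.5·ln(42.75 − 10) − 305.0 = 138.5·ln 32.75 − 305.0 = 138.5·3.4889 − 305.0 = 178.213.
Rounded: 178; in hex, 0xB2.

0xB2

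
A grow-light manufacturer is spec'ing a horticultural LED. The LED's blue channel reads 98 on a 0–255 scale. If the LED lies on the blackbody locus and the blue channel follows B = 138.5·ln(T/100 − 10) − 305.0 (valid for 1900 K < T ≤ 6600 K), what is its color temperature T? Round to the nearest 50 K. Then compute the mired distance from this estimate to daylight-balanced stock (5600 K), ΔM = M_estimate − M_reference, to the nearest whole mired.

+172 mireds

ln(t − 10) = (98 + 305.0) / 138.5 = 2.9097.
t − 10 = e^2.9097 = 18.352, so t = 28.352.
T = 100·t = 2835 K → 2850 K to the nearest 50 K.
M_estimate = 10⁶/2850 = 350.88; M_reference = 10⁶/5600 = 178.57.
ΔM = 350.88 − 178.57 = 172.31 → +172 mireds.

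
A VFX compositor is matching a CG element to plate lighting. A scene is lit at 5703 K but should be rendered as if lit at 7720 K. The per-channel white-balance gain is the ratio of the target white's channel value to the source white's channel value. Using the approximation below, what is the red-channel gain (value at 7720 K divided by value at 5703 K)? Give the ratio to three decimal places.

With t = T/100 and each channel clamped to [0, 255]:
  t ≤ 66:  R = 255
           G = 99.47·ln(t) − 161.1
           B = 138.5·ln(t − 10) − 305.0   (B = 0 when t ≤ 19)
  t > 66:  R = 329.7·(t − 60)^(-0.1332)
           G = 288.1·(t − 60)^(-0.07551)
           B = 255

0.885

At 5703 K (t = 57.03):
  R = 255 by definition for t ≤ 66.
At 7720 K (t = 77.2):
  R = 329.7·(77.2 − 60)^(-0.1332) = 329.7·17.2^(-0.1332) = 329.7·0.68459 = 225.708.
Gain = 225.708 / 255.000 = 0.8851 → 0.885.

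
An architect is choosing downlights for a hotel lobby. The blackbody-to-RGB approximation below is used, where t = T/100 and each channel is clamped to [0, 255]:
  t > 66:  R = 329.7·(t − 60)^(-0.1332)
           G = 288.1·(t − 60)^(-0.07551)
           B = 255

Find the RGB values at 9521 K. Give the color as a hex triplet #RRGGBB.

#CDDCFF

t = 9521/100 = 95.21; the t > 66 branch applies.
R = 329.7·(95.21 − 60)^(-0.1332) = 329.7·35.21^(-0.1332) = 329.7·0.62228 = 205.165.
G = 288.1·(95.21 − 60)^(-0.07551) = 288.1·35.21^(-0.07551) = 288.1·0.76421 = 220.168.
B = 255 by definition for t > 66.
Rounded: (205, 220, 255).
In hex: #CDDCFF.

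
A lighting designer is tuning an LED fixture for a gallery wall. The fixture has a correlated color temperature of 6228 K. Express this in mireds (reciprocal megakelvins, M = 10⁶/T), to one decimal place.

160.6 mireds

M = 10⁶ / 6228 = 160.565 → 160.6 mireds.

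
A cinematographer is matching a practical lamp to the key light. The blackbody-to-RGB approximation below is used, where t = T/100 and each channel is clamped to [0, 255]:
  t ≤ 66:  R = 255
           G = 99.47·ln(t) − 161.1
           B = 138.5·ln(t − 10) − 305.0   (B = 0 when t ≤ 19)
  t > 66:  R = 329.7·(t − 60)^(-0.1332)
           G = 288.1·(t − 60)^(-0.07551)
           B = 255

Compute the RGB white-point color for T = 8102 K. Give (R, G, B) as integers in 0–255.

t = 8102/100 = 81.02; the t > 66 branch applies.
R = 329.7·(81.02 − 60)^(-0.1332) = 329.7·21.02^(-0.1332) = 329.7·0.66654 = 219.758.
G = 288.1·(81.02 − 60)^(-0.07551) = 288.1·21.02^(-0.07551) = 288.1·0.79456 = 228.913.
B = 255 by definition for t > 66.
Rounded: (220, 229, 255).

(220, 229, 255)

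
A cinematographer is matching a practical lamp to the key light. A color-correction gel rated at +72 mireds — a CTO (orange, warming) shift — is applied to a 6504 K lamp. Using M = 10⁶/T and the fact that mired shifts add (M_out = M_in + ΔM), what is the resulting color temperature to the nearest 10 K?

M_in = 10⁶/6504 = 153.75 mireds.
M_out = 153.75 + (+72) = 225.75 mireds.
T_out = 10⁶/225.75 = 4429.6 K → 4430 K.

4430 K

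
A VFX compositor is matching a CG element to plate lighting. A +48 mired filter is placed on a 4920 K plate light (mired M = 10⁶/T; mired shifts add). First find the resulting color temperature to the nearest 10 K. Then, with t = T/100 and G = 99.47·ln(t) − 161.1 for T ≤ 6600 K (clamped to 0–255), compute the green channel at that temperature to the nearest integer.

M_in = 10⁶/4920 = 203.25; M_out = 203.25 + (+48) = 251.25.
T_out = 10⁶/251.25 = 3980.1 K → 3980 K; t = 39.8.
G = 99.47·ln 39.8 − 161.1 = 99.47·3.6839 − 161.1 = 205.334.
Rounded: 205.

205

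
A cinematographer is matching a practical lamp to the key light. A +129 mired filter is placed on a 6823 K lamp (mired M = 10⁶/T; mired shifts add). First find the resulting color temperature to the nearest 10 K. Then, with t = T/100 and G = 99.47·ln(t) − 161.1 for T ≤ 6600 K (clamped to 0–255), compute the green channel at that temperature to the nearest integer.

M_in = 10⁶/6823 = 146.56; M_out = 146.56 + (+129) = 275.56.
T_out = 10⁶/275.56 = 3628.9 K → 3630 K; t = 36.3.
G = 99.47·ln 36.3 − 161.1 = 99.47·3.5918 − 161.1 = 196.178.
Rounded: 196.

196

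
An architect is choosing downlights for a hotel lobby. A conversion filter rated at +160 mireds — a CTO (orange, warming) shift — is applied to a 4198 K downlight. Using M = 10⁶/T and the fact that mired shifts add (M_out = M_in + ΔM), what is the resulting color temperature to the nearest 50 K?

2500 K

M_in = 10⁶/4198 = 238.21 mireds.
M_out = 238.21 + (+160) = 398.21 mireds.
T_out = 10⁶/398.21 = 2511.2 K → 2500 K.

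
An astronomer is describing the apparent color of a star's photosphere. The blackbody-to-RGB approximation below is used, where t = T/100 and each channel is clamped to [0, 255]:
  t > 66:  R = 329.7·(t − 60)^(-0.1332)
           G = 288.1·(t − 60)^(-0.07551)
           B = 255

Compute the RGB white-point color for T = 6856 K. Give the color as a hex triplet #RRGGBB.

#F8F5FF

t = 6856/100 = 68.56; the t > 66 branch applies.
R = 329.7·(68.56 − 60)^(-0.1332) = 329.7·8.56^(-0.1332) = 329.7·0.75127 = 247.693.
G = 288.1·(68.56 − 60)^(-0.07551) = 288.1·8.56^(-0.07551) = 288.1·0.85033 = 244.981.
B = 255 by definition for t > 66.
Rounded: (248, 245, 255).
In hex: #F8F5FF.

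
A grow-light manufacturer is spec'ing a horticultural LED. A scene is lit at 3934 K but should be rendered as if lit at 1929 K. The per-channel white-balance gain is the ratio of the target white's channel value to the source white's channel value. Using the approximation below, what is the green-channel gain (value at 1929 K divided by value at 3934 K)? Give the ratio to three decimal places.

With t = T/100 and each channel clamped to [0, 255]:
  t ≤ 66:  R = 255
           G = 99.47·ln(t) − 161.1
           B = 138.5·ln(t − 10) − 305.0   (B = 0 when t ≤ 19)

0.653

At 3934 K (t = 39.34):
  G = 99.47·ln 39.34 − 161.1 = 99.47·3.6722 − 161.1 = 204.178.
At 1929 K (t = 19.29):
  G = 99.47·ln 19.29 − 161.1 = 99.47·2.9596 − 161.1 = 133.290.
Gain = 133.290 / 204.178 = 0.6528 → 0.653.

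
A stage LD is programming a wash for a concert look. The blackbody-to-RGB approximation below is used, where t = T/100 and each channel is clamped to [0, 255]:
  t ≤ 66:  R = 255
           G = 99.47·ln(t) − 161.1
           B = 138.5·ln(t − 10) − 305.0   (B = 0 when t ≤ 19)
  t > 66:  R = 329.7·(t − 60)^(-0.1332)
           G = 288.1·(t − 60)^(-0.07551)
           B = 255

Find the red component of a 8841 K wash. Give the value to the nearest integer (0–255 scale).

t = 8841/100 = 88.41; the t > 66 branch applies.
R = 329.7·(88.41 − 60)^(-0.1332) = 329.7·28.41^(-0.1332) = 329.7·0.64032 = 211.114.
Rounded: 211.

211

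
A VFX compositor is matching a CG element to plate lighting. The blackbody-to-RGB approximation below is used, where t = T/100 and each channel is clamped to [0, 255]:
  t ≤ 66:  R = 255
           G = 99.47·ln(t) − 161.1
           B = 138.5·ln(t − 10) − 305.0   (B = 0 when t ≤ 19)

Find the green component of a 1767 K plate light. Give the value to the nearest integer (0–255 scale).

125

t = 1767/100 = 17.67; the t ≤ 66 branch applies.
G = 99.47·ln 17.67 − 161.1 = 99.47·2.8719 − 161.1 = 124.565.
Rounded: 125.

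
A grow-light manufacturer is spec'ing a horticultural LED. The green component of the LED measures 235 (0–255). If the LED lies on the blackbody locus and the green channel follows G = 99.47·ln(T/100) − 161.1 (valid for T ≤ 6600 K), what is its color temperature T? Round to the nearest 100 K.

5400 K

ln t = (235 + 161.1) / 99.47 = 3.9821.
t = e^3.9821 = 53.630.
T = 100·t = 5363 K → 5400 K to the nearest 100 K.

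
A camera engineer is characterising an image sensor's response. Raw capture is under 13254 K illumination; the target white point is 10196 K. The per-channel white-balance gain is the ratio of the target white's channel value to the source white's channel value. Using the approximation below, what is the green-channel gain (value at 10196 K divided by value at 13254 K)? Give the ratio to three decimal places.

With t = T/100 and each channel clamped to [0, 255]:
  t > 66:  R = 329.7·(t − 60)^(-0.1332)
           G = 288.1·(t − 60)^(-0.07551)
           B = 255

1.042

At 13254 K (t = 132.54):
  G = 288.1·(132.54 − 60)^(-0.07551) = 288.1·72.54^(-0.07551) = 288.1·0.72362 = 208.474.
At 10196 K (t = 101.96):
  G = 288.1·(101.96 − 60)^(-0.07551) = 288.1·41.96^(-0.07551) = 288.1·0.75415 = 217.272.
Gain = 217.272 / 208.474 = 1.0422 → 1.042.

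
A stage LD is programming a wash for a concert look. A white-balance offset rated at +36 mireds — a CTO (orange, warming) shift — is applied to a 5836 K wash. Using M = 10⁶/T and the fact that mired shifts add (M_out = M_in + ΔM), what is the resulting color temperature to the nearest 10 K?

4820 K

M_in = 10⁶/5836 = 171.35 mireds.
M_out = 171.35 + (+36) = 207.35 mireds.
T_out = 10⁶/207.35 = 4822.8 K → 4820 K.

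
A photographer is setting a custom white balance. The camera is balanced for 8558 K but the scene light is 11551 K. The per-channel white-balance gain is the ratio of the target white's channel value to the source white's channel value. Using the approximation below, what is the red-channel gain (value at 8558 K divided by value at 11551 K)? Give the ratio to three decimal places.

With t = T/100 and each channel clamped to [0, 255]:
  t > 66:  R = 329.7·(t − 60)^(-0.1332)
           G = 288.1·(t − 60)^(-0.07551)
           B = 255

At 11551 K (t = 115.51):
  R = 329.7·(115.51 − 60)^(-0.1332) = 329.7·55.51^(-0.1332) = 329.7·0.58567 = 193.094.
At 8558 K (t = 85.58):
  R = 329.7·(85.58 − 60)^(-0.1332) = 329.7·25.58^(-0.1332) = 329.7·0.64933 = 214.085.
Gain = 214.085 / 193.094 = 1.1087 → 1.109.

1.109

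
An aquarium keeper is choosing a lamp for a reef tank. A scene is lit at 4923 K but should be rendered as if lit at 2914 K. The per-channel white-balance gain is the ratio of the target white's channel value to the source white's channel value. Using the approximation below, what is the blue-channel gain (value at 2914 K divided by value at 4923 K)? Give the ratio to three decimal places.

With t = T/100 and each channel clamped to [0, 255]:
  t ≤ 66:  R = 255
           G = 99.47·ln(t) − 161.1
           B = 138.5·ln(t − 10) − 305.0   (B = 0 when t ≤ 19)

0.511

At 4923 K (t = 49.23):
  B = 138.5·ln(49.23 − 10) − 305.0 = 138.5·ln 39.23 − 305.0 = 138.5·3.6694 − 305.0 = 203.218.
At 2914 K (t = 29.14):
  B = 138.5·ln(29.14 − 10) − 305.0 = 138.5·ln 19.14 − 305.0 = 138.5·2.9518 − 305.0 = 103.822.
Gain = 103.822 / 203.218 = 0.5109 → 0.511.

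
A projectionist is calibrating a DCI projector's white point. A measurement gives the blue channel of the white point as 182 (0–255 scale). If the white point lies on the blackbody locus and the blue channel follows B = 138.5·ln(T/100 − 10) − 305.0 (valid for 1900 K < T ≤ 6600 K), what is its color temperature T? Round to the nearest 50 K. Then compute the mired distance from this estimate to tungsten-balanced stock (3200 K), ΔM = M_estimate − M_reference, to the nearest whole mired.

ln(t − 10) = (182 + 305.0) / 138.5 = 3.5162.
t − 10 = e^3.5162 = 33.658, so t = 43.658.
T = 100·t = 4366 K → 4350 K to the nearest 50 K.
M_estimate = 10⁶/4350 = 229.89; M_reference = 10⁶/3200 = 312.50.
ΔM = 229.89 − 312.50 = -82.61 → -83 mireds.

-83 mireds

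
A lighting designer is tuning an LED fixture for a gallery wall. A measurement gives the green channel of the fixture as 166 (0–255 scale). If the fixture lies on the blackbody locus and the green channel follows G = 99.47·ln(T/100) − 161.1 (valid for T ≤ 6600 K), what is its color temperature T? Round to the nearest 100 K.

2700 K

ln t = (166 + 161.1) / 99.47 = 3.2884.
t = e^3.2884 = 26.801.
T = 100·t = 2680 K → 2700 K to the nearest 100 K.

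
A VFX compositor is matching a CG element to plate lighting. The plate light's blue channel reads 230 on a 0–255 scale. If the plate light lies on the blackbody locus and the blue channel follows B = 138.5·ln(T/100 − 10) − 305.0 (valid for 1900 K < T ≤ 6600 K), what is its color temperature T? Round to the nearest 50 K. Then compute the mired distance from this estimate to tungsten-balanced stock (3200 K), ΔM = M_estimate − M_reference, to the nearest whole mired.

-139 mireds

ln(t − 10) = (230 + 305.0) / 138.5 = 3.8628.
t − 10 = e^3.8628 = 47.599, so t = 57.599.
T = 100·t = 5760 K → 5750 K to the nearest 50 K.
M_estimate = 10⁶/5750 = 173.91; M_reference = 10⁶/3200 = 312.50.
ΔM = 173.91 − 312.50 = -138.59 → -139 mireds.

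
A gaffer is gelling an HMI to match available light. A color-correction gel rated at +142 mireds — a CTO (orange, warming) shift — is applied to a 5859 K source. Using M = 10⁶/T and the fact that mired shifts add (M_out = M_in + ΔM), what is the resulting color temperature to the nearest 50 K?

M_in = 10⁶/5859 = 170.68 mireds.
M_out = 170.68 + (+142) = 312.68 mireds.
T_out = 10⁶/312.68 = 3198.2 K → 3200 K.

3200 K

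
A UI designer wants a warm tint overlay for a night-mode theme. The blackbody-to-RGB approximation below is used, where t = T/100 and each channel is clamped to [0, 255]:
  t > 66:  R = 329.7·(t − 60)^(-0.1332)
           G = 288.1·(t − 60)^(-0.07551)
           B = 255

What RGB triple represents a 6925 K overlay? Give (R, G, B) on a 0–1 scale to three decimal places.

(0.961, 0.955, 1.000)

t = 6925/100 = 69.25; the t > 66 branch applies.
R = 329.7·(69.25 − 60)^(-0.1332) = 329.7·9.25^(-0.1332) = 329.7·0.74355 = 245.148.
G = 288.1·(69.25 − 60)^(-0.07551) = 288.1·9.25^(-0.07551) = 288.1·0.84537 = 243.551.
B = 255 by definition for t > 66.
Dividing each by 255: (0.9614, 0.9551, 1.0000) → (0.961, 0.955, 1.000).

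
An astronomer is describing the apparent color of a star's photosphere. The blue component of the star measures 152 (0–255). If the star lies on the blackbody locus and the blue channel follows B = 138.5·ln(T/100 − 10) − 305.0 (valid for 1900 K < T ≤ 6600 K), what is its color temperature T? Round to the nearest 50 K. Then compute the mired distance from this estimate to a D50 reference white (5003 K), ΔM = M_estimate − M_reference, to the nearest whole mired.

ln(t − 10) = (152 + 305.0) / 138.5 = 3.2996.
t − 10 = e^3.2996 = 27.103, so t = 37.103.
T = 100·t = 3710 K → 3700 K to the nearest 50 K.
M_estimate = 10⁶/3700 = 270.27; M_reference = 10⁶/5003 = 199.88.
ΔM = 270.27 − 199.88 = 70.39 → +70 mireds.

+70 mireds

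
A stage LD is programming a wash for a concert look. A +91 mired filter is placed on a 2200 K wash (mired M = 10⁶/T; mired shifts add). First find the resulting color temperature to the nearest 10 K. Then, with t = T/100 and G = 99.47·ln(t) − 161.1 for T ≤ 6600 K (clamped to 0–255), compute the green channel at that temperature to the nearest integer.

M_in = 10⁶/2200 = 454.55; M_out = 454.55 + (+91) = 545.55.
T_out = 10⁶/545.55 = 1833.0 K → 1830 K; t = 18.3.
G = 99.47·ln 18.3 − 161.1 = 99.47·2.9069 − 161.1 = 128.049.
Rounded: 128.

128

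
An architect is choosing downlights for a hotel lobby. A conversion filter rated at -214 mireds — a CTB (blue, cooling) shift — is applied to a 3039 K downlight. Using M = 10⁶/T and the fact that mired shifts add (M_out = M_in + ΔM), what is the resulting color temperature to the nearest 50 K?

8700 K

M_in = 10⁶/3039 = 329.06 mireds.
M_out = 329.06 + (-214) = 115.06 mireds.
T_out = 10⁶/115.06 = 8691.4 K → 8700 K.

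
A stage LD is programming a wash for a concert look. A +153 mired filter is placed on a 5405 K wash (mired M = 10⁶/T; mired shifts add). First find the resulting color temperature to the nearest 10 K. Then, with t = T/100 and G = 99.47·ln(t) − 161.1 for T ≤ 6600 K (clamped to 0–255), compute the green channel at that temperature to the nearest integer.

176

M_in = 10⁶/5405 = 185.01; M_out = 185.01 + (+153) = 338.01.
T_out = 10⁶/338.01 = 2958.5 K → 2960 K; t = 29.6.
G = 99.47·ln 29.6 − 161.1 = 99.47·3.3878 − 161.1 = 175.882.
Rounded: 176.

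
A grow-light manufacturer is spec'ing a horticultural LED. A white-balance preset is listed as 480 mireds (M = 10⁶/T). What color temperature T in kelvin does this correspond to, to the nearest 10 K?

T = 10⁶ / 480 = 2083.33 K → 2080 K.

2080 K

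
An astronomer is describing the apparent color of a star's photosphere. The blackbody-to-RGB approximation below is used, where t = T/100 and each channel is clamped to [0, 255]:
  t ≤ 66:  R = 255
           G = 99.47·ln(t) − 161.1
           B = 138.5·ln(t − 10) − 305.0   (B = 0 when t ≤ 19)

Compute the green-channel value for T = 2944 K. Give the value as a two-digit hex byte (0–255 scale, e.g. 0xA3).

0xAF

t = 2944/100 = 29.44; the t ≤ 66 branch applies.
G = 99.47·ln 29.44 − 161.1 = 99.47·3.3824 − 161.1 = 175.343.
Rounded: 175; in hex, 0xAF.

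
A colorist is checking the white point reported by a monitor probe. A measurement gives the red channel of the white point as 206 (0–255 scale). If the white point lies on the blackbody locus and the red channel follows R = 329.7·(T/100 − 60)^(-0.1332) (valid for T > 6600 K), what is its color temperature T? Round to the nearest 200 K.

9400 K

(t − 60)^(-0.1332) = 206/329.7 = 0.62481.
t − 60 = 0.62481^(1/-0.1332) = 0.62481^(-7.508) = 34.152, so t = 94.152.
T = 100·t = 9415 K → 9400 K to the nearest 200 K.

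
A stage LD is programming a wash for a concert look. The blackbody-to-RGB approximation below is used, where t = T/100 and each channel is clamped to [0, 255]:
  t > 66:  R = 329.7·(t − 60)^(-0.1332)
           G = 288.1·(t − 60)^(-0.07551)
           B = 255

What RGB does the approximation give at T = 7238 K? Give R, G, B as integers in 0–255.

R=236, G=238, B=255

t = 7238/100 = 72.38; the t > 66 branch applies.
R = 329.7·(72.38 − 60)^(-0.1332) = 329.7·12.38^(-0.1332) = 329.7·0.71524 = 235.813.
G = 288.1·(72.38 − 60)^(-0.07551) = 288.1·12.38^(-0.07551) = 288.1·0.82697 = 238.249.
B = 255 by definition for t > 66.
Rounded: (236, 238, 255).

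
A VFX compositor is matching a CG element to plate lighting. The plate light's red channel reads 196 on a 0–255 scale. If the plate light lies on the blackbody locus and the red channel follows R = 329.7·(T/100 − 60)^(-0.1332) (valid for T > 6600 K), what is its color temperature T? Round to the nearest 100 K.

11000 K

(t − 60)^(-0.1332) = 196/329.7 = 0.59448.
t − 60 = 0.59448^(1/-0.1332) = 0.59448^(-7.508) = 49.621, so t = 109.621.
T = 100·t = 10962 K → 11000 K to the nearest 100 K.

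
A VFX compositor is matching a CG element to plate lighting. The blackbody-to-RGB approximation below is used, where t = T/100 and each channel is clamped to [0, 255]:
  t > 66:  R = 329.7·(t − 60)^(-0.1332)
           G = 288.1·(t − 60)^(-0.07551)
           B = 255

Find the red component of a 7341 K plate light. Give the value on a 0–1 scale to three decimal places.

t = 7341/100 = 73.41; the t > 66 branch applies.
R = 329.7·(73.41 − 60)^(-0.1332) = 329.7·13.41^(-0.1332) = 329.7·0.70766 = 233.316.
On a 0–1 scale: 233.316/255 = 0.9150 → 0.915.

0.915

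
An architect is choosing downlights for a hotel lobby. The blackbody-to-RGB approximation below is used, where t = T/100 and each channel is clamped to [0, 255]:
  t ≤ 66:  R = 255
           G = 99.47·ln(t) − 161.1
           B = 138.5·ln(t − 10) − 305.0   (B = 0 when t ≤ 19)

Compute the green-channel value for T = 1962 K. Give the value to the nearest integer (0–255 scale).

t = 1962/100 = 19.62; the t ≤ 66 branch applies.
G = 99.47·ln 19.62 − 161.1 = 99.47·2.9765 − 161.1 = 134.977.
Rounded: 135.

135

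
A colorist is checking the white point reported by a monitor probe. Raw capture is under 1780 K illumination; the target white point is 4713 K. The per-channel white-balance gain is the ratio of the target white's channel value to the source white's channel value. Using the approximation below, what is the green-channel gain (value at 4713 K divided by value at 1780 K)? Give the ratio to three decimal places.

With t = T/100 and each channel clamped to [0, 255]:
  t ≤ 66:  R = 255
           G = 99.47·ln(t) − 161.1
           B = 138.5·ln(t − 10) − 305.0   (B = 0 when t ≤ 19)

At 1780 K (t = 17.8):
  G = 99.47·ln 17.8 − 161.1 = 99.47·2.8792 − 161.1 = 125.294.
At 4713 K (t = 47.13):
  G = 99.47·ln 47.13 − 161.1 = 99.47·3.8529 − 161.1 = 222.149.
Gain = 222.149 / 125.294 = 1.7730 → 1.773.

1.773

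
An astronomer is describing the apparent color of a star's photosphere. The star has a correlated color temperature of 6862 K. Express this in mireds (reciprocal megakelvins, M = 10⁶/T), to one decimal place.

145.7 mireds

M = 10⁶ / 6862 = 145.730 → 145.7 mireds.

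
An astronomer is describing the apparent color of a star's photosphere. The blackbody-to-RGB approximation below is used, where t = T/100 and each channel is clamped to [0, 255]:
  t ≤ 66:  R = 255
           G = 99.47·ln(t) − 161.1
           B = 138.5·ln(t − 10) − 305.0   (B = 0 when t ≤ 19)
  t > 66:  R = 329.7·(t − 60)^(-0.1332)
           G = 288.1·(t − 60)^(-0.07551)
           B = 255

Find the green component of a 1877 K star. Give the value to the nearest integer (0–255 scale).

131

t = 1877/100 = 18.77; the t ≤ 66 branch applies.
G = 99.47·ln 18.77 − 161.1 = 99.47·2.9323 − 161.1 = 130.572.
Rounded: 131.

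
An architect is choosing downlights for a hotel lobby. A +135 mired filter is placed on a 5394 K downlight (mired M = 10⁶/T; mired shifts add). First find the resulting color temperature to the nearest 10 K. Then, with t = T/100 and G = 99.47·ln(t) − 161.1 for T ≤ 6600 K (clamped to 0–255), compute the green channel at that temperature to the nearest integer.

M_in = 10⁶/5394 = 185.39; M_out = 185.39 + (+135) = 320.39.
T_out = 10⁶/320.39 = 3121.2 K → 3120 K; t = 31.2.
G = 99.47·ln 31.2 − 161.1 = 99.47·3.4404 − 161.1 = 181.118.
Rounded: 181.

181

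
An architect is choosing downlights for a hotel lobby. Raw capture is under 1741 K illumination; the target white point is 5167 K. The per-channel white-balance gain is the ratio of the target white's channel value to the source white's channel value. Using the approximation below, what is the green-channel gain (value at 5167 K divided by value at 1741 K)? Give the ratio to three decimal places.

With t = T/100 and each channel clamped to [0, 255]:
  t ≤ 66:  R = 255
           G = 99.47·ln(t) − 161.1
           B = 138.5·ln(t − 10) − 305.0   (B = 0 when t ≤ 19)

At 1741 K (t = 17.41):
  G = 99.47·ln 17.41 − 161.1 = 99.47·2.8570 − 161.1 = 123.090.
At 5167 K (t = 51.67):
  G = 99.47·ln 51.67 − 161.1 = 99.47·3.9449 − 161.1 = 231.297.
Gain = 231.297 / 123.090 = 1.8791 → 1.879.

1.879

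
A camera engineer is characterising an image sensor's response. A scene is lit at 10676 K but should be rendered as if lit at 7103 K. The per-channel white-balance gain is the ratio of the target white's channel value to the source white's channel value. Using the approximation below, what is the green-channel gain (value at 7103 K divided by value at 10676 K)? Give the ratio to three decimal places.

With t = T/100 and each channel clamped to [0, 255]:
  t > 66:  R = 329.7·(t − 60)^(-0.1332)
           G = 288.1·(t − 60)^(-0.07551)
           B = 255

1.115

At 10676 K (t = 106.76):
  G = 288.1·(106.76 − 60)^(-0.07551) = 288.1·46.76^(-0.07551) = 288.1·0.74801 = 215.502.
At 7103 K (t = 71.03):
  G = 288.1·(71.03 − 60)^(-0.07551) = 288.1·11.03^(-0.07551) = 288.1·0.83421 = 240.336.
Gain = 240.336 / 215.502 = 1.1152 → 1.115.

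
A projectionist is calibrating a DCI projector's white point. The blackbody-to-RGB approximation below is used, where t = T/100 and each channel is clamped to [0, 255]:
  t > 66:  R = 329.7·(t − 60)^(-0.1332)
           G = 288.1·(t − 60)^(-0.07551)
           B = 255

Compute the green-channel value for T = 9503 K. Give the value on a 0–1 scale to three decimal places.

t = 9503/100 = 95.03; the t > 66 branch applies.
G = 288.1·(95.03 − 60)^(-0.07551) = 288.1·35.03^(-0.07551) = 288.1·0.76450 = 220.253.
On a 0–1 scale: 220.253/255 = 0.8637 → 0.864.

0.864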